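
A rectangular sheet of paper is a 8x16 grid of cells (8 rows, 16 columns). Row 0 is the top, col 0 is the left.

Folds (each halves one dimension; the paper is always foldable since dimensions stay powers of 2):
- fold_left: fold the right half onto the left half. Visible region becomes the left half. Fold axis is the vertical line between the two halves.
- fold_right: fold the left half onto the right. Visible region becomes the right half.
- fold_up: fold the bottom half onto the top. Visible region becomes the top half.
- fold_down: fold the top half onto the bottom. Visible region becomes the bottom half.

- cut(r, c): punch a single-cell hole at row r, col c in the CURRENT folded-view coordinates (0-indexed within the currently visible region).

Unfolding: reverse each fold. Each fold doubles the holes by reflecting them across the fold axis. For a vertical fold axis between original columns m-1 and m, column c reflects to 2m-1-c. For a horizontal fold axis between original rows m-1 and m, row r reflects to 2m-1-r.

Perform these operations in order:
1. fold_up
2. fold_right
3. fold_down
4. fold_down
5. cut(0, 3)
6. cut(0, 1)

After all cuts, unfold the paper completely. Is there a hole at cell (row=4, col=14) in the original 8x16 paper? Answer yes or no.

Answer: no

Derivation:
Op 1 fold_up: fold axis h@4; visible region now rows[0,4) x cols[0,16) = 4x16
Op 2 fold_right: fold axis v@8; visible region now rows[0,4) x cols[8,16) = 4x8
Op 3 fold_down: fold axis h@2; visible region now rows[2,4) x cols[8,16) = 2x8
Op 4 fold_down: fold axis h@3; visible region now rows[3,4) x cols[8,16) = 1x8
Op 5 cut(0, 3): punch at orig (3,11); cuts so far [(3, 11)]; region rows[3,4) x cols[8,16) = 1x8
Op 6 cut(0, 1): punch at orig (3,9); cuts so far [(3, 9), (3, 11)]; region rows[3,4) x cols[8,16) = 1x8
Unfold 1 (reflect across h@3): 4 holes -> [(2, 9), (2, 11), (3, 9), (3, 11)]
Unfold 2 (reflect across h@2): 8 holes -> [(0, 9), (0, 11), (1, 9), (1, 11), (2, 9), (2, 11), (3, 9), (3, 11)]
Unfold 3 (reflect across v@8): 16 holes -> [(0, 4), (0, 6), (0, 9), (0, 11), (1, 4), (1, 6), (1, 9), (1, 11), (2, 4), (2, 6), (2, 9), (2, 11), (3, 4), (3, 6), (3, 9), (3, 11)]
Unfold 4 (reflect across h@4): 32 holes -> [(0, 4), (0, 6), (0, 9), (0, 11), (1, 4), (1, 6), (1, 9), (1, 11), (2, 4), (2, 6), (2, 9), (2, 11), (3, 4), (3, 6), (3, 9), (3, 11), (4, 4), (4, 6), (4, 9), (4, 11), (5, 4), (5, 6), (5, 9), (5, 11), (6, 4), (6, 6), (6, 9), (6, 11), (7, 4), (7, 6), (7, 9), (7, 11)]
Holes: [(0, 4), (0, 6), (0, 9), (0, 11), (1, 4), (1, 6), (1, 9), (1, 11), (2, 4), (2, 6), (2, 9), (2, 11), (3, 4), (3, 6), (3, 9), (3, 11), (4, 4), (4, 6), (4, 9), (4, 11), (5, 4), (5, 6), (5, 9), (5, 11), (6, 4), (6, 6), (6, 9), (6, 11), (7, 4), (7, 6), (7, 9), (7, 11)]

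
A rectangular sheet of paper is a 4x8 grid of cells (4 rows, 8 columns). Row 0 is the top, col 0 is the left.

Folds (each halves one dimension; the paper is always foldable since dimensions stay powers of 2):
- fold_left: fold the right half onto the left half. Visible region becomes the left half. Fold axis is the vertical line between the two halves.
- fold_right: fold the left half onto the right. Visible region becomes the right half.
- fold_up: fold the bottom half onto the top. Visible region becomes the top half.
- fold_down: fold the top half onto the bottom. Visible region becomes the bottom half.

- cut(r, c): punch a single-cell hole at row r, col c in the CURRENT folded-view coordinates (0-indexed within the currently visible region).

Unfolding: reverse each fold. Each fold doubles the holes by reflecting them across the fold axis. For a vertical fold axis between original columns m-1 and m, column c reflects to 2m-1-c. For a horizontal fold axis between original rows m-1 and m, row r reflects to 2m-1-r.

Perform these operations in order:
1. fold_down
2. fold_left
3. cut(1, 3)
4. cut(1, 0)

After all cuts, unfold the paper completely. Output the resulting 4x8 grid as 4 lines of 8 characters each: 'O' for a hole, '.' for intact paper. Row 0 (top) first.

Answer: O..OO..O
........
........
O..OO..O

Derivation:
Op 1 fold_down: fold axis h@2; visible region now rows[2,4) x cols[0,8) = 2x8
Op 2 fold_left: fold axis v@4; visible region now rows[2,4) x cols[0,4) = 2x4
Op 3 cut(1, 3): punch at orig (3,3); cuts so far [(3, 3)]; region rows[2,4) x cols[0,4) = 2x4
Op 4 cut(1, 0): punch at orig (3,0); cuts so far [(3, 0), (3, 3)]; region rows[2,4) x cols[0,4) = 2x4
Unfold 1 (reflect across v@4): 4 holes -> [(3, 0), (3, 3), (3, 4), (3, 7)]
Unfold 2 (reflect across h@2): 8 holes -> [(0, 0), (0, 3), (0, 4), (0, 7), (3, 0), (3, 3), (3, 4), (3, 7)]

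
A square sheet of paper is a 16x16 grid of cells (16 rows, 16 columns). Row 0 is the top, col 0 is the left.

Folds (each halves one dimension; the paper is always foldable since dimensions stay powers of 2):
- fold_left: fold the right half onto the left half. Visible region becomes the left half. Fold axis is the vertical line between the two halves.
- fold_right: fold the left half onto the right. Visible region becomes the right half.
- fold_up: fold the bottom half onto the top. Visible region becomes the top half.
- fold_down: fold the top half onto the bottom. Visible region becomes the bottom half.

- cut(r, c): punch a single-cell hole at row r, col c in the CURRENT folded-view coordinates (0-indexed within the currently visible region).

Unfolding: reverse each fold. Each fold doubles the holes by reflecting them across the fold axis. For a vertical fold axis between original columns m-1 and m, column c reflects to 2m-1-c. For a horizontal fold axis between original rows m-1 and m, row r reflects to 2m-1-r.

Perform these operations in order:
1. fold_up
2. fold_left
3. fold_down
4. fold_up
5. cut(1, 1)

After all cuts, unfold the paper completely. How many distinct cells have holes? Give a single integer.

Answer: 16

Derivation:
Op 1 fold_up: fold axis h@8; visible region now rows[0,8) x cols[0,16) = 8x16
Op 2 fold_left: fold axis v@8; visible region now rows[0,8) x cols[0,8) = 8x8
Op 3 fold_down: fold axis h@4; visible region now rows[4,8) x cols[0,8) = 4x8
Op 4 fold_up: fold axis h@6; visible region now rows[4,6) x cols[0,8) = 2x8
Op 5 cut(1, 1): punch at orig (5,1); cuts so far [(5, 1)]; region rows[4,6) x cols[0,8) = 2x8
Unfold 1 (reflect across h@6): 2 holes -> [(5, 1), (6, 1)]
Unfold 2 (reflect across h@4): 4 holes -> [(1, 1), (2, 1), (5, 1), (6, 1)]
Unfold 3 (reflect across v@8): 8 holes -> [(1, 1), (1, 14), (2, 1), (2, 14), (5, 1), (5, 14), (6, 1), (6, 14)]
Unfold 4 (reflect across h@8): 16 holes -> [(1, 1), (1, 14), (2, 1), (2, 14), (5, 1), (5, 14), (6, 1), (6, 14), (9, 1), (9, 14), (10, 1), (10, 14), (13, 1), (13, 14), (14, 1), (14, 14)]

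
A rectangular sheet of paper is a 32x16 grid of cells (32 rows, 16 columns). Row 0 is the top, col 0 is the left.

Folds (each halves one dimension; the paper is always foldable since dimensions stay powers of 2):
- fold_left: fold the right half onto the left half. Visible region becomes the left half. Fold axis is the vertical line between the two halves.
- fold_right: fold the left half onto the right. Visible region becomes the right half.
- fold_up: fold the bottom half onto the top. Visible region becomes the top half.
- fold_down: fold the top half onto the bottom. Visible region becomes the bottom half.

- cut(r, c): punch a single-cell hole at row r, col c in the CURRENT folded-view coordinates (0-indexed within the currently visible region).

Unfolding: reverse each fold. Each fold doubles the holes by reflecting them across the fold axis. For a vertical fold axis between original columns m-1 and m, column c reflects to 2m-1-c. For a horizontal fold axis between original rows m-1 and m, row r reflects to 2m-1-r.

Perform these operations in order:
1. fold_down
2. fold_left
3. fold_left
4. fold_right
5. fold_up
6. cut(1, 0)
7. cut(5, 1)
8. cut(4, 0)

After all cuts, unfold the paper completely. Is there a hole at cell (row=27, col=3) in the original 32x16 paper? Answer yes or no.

Op 1 fold_down: fold axis h@16; visible region now rows[16,32) x cols[0,16) = 16x16
Op 2 fold_left: fold axis v@8; visible region now rows[16,32) x cols[0,8) = 16x8
Op 3 fold_left: fold axis v@4; visible region now rows[16,32) x cols[0,4) = 16x4
Op 4 fold_right: fold axis v@2; visible region now rows[16,32) x cols[2,4) = 16x2
Op 5 fold_up: fold axis h@24; visible region now rows[16,24) x cols[2,4) = 8x2
Op 6 cut(1, 0): punch at orig (17,2); cuts so far [(17, 2)]; region rows[16,24) x cols[2,4) = 8x2
Op 7 cut(5, 1): punch at orig (21,3); cuts so far [(17, 2), (21, 3)]; region rows[16,24) x cols[2,4) = 8x2
Op 8 cut(4, 0): punch at orig (20,2); cuts so far [(17, 2), (20, 2), (21, 3)]; region rows[16,24) x cols[2,4) = 8x2
Unfold 1 (reflect across h@24): 6 holes -> [(17, 2), (20, 2), (21, 3), (26, 3), (27, 2), (30, 2)]
Unfold 2 (reflect across v@2): 12 holes -> [(17, 1), (17, 2), (20, 1), (20, 2), (21, 0), (21, 3), (26, 0), (26, 3), (27, 1), (27, 2), (30, 1), (30, 2)]
Unfold 3 (reflect across v@4): 24 holes -> [(17, 1), (17, 2), (17, 5), (17, 6), (20, 1), (20, 2), (20, 5), (20, 6), (21, 0), (21, 3), (21, 4), (21, 7), (26, 0), (26, 3), (26, 4), (26, 7), (27, 1), (27, 2), (27, 5), (27, 6), (30, 1), (30, 2), (30, 5), (30, 6)]
Unfold 4 (reflect across v@8): 48 holes -> [(17, 1), (17, 2), (17, 5), (17, 6), (17, 9), (17, 10), (17, 13), (17, 14), (20, 1), (20, 2), (20, 5), (20, 6), (20, 9), (20, 10), (20, 13), (20, 14), (21, 0), (21, 3), (21, 4), (21, 7), (21, 8), (21, 11), (21, 12), (21, 15), (26, 0), (26, 3), (26, 4), (26, 7), (26, 8), (26, 11), (26, 12), (26, 15), (27, 1), (27, 2), (27, 5), (27, 6), (27, 9), (27, 10), (27, 13), (27, 14), (30, 1), (30, 2), (30, 5), (30, 6), (30, 9), (30, 10), (30, 13), (30, 14)]
Unfold 5 (reflect across h@16): 96 holes -> [(1, 1), (1, 2), (1, 5), (1, 6), (1, 9), (1, 10), (1, 13), (1, 14), (4, 1), (4, 2), (4, 5), (4, 6), (4, 9), (4, 10), (4, 13), (4, 14), (5, 0), (5, 3), (5, 4), (5, 7), (5, 8), (5, 11), (5, 12), (5, 15), (10, 0), (10, 3), (10, 4), (10, 7), (10, 8), (10, 11), (10, 12), (10, 15), (11, 1), (11, 2), (11, 5), (11, 6), (11, 9), (11, 10), (11, 13), (11, 14), (14, 1), (14, 2), (14, 5), (14, 6), (14, 9), (14, 10), (14, 13), (14, 14), (17, 1), (17, 2), (17, 5), (17, 6), (17, 9), (17, 10), (17, 13), (17, 14), (20, 1), (20, 2), (20, 5), (20, 6), (20, 9), (20, 10), (20, 13), (20, 14), (21, 0), (21, 3), (21, 4), (21, 7), (21, 8), (21, 11), (21, 12), (21, 15), (26, 0), (26, 3), (26, 4), (26, 7), (26, 8), (26, 11), (26, 12), (26, 15), (27, 1), (27, 2), (27, 5), (27, 6), (27, 9), (27, 10), (27, 13), (27, 14), (30, 1), (30, 2), (30, 5), (30, 6), (30, 9), (30, 10), (30, 13), (30, 14)]
Holes: [(1, 1), (1, 2), (1, 5), (1, 6), (1, 9), (1, 10), (1, 13), (1, 14), (4, 1), (4, 2), (4, 5), (4, 6), (4, 9), (4, 10), (4, 13), (4, 14), (5, 0), (5, 3), (5, 4), (5, 7), (5, 8), (5, 11), (5, 12), (5, 15), (10, 0), (10, 3), (10, 4), (10, 7), (10, 8), (10, 11), (10, 12), (10, 15), (11, 1), (11, 2), (11, 5), (11, 6), (11, 9), (11, 10), (11, 13), (11, 14), (14, 1), (14, 2), (14, 5), (14, 6), (14, 9), (14, 10), (14, 13), (14, 14), (17, 1), (17, 2), (17, 5), (17, 6), (17, 9), (17, 10), (17, 13), (17, 14), (20, 1), (20, 2), (20, 5), (20, 6), (20, 9), (20, 10), (20, 13), (20, 14), (21, 0), (21, 3), (21, 4), (21, 7), (21, 8), (21, 11), (21, 12), (21, 15), (26, 0), (26, 3), (26, 4), (26, 7), (26, 8), (26, 11), (26, 12), (26, 15), (27, 1), (27, 2), (27, 5), (27, 6), (27, 9), (27, 10), (27, 13), (27, 14), (30, 1), (30, 2), (30, 5), (30, 6), (30, 9), (30, 10), (30, 13), (30, 14)]

Answer: no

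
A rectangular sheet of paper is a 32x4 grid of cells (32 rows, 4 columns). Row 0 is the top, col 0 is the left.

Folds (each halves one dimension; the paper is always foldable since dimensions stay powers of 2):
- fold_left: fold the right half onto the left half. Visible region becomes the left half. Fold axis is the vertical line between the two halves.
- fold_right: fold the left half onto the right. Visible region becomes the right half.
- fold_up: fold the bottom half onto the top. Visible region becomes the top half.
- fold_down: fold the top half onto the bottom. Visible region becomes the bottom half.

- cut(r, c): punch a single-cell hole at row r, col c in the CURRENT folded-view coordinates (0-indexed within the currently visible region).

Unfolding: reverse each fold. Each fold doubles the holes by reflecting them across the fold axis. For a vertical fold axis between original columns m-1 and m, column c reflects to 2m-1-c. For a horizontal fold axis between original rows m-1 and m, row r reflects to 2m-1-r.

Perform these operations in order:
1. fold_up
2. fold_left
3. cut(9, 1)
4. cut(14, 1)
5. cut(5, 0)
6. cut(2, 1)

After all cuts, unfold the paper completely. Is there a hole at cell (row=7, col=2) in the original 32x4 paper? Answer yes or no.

Op 1 fold_up: fold axis h@16; visible region now rows[0,16) x cols[0,4) = 16x4
Op 2 fold_left: fold axis v@2; visible region now rows[0,16) x cols[0,2) = 16x2
Op 3 cut(9, 1): punch at orig (9,1); cuts so far [(9, 1)]; region rows[0,16) x cols[0,2) = 16x2
Op 4 cut(14, 1): punch at orig (14,1); cuts so far [(9, 1), (14, 1)]; region rows[0,16) x cols[0,2) = 16x2
Op 5 cut(5, 0): punch at orig (5,0); cuts so far [(5, 0), (9, 1), (14, 1)]; region rows[0,16) x cols[0,2) = 16x2
Op 6 cut(2, 1): punch at orig (2,1); cuts so far [(2, 1), (5, 0), (9, 1), (14, 1)]; region rows[0,16) x cols[0,2) = 16x2
Unfold 1 (reflect across v@2): 8 holes -> [(2, 1), (2, 2), (5, 0), (5, 3), (9, 1), (9, 2), (14, 1), (14, 2)]
Unfold 2 (reflect across h@16): 16 holes -> [(2, 1), (2, 2), (5, 0), (5, 3), (9, 1), (9, 2), (14, 1), (14, 2), (17, 1), (17, 2), (22, 1), (22, 2), (26, 0), (26, 3), (29, 1), (29, 2)]
Holes: [(2, 1), (2, 2), (5, 0), (5, 3), (9, 1), (9, 2), (14, 1), (14, 2), (17, 1), (17, 2), (22, 1), (22, 2), (26, 0), (26, 3), (29, 1), (29, 2)]

Answer: no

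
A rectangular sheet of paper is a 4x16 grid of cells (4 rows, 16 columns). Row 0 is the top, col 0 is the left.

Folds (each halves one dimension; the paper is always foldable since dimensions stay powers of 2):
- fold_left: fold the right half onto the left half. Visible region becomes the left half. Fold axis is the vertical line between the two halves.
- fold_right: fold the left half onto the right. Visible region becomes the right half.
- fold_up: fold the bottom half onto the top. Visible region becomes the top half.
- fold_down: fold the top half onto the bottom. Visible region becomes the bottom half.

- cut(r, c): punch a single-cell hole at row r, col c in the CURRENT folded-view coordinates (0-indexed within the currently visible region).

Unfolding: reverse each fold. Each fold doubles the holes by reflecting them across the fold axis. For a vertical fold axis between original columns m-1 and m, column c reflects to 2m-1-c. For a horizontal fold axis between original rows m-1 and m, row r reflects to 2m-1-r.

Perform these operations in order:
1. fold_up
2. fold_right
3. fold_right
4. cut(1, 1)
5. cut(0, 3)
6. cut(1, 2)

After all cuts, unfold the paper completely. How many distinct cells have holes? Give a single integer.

Op 1 fold_up: fold axis h@2; visible region now rows[0,2) x cols[0,16) = 2x16
Op 2 fold_right: fold axis v@8; visible region now rows[0,2) x cols[8,16) = 2x8
Op 3 fold_right: fold axis v@12; visible region now rows[0,2) x cols[12,16) = 2x4
Op 4 cut(1, 1): punch at orig (1,13); cuts so far [(1, 13)]; region rows[0,2) x cols[12,16) = 2x4
Op 5 cut(0, 3): punch at orig (0,15); cuts so far [(0, 15), (1, 13)]; region rows[0,2) x cols[12,16) = 2x4
Op 6 cut(1, 2): punch at orig (1,14); cuts so far [(0, 15), (1, 13), (1, 14)]; region rows[0,2) x cols[12,16) = 2x4
Unfold 1 (reflect across v@12): 6 holes -> [(0, 8), (0, 15), (1, 9), (1, 10), (1, 13), (1, 14)]
Unfold 2 (reflect across v@8): 12 holes -> [(0, 0), (0, 7), (0, 8), (0, 15), (1, 1), (1, 2), (1, 5), (1, 6), (1, 9), (1, 10), (1, 13), (1, 14)]
Unfold 3 (reflect across h@2): 24 holes -> [(0, 0), (0, 7), (0, 8), (0, 15), (1, 1), (1, 2), (1, 5), (1, 6), (1, 9), (1, 10), (1, 13), (1, 14), (2, 1), (2, 2), (2, 5), (2, 6), (2, 9), (2, 10), (2, 13), (2, 14), (3, 0), (3, 7), (3, 8), (3, 15)]

Answer: 24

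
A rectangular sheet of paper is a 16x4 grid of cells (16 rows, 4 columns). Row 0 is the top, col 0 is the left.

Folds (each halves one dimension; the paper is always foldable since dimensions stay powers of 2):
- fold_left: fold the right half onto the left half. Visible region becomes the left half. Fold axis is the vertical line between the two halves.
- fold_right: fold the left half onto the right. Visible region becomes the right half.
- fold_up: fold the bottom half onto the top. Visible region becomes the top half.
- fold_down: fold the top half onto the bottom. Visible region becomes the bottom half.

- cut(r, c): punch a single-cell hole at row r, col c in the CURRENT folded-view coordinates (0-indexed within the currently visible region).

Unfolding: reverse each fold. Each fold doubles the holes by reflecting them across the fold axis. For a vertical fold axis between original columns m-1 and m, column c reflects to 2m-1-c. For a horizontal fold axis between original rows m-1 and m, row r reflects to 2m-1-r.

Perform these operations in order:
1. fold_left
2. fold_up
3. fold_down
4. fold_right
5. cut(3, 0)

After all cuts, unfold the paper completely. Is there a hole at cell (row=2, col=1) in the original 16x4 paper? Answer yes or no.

Op 1 fold_left: fold axis v@2; visible region now rows[0,16) x cols[0,2) = 16x2
Op 2 fold_up: fold axis h@8; visible region now rows[0,8) x cols[0,2) = 8x2
Op 3 fold_down: fold axis h@4; visible region now rows[4,8) x cols[0,2) = 4x2
Op 4 fold_right: fold axis v@1; visible region now rows[4,8) x cols[1,2) = 4x1
Op 5 cut(3, 0): punch at orig (7,1); cuts so far [(7, 1)]; region rows[4,8) x cols[1,2) = 4x1
Unfold 1 (reflect across v@1): 2 holes -> [(7, 0), (7, 1)]
Unfold 2 (reflect across h@4): 4 holes -> [(0, 0), (0, 1), (7, 0), (7, 1)]
Unfold 3 (reflect across h@8): 8 holes -> [(0, 0), (0, 1), (7, 0), (7, 1), (8, 0), (8, 1), (15, 0), (15, 1)]
Unfold 4 (reflect across v@2): 16 holes -> [(0, 0), (0, 1), (0, 2), (0, 3), (7, 0), (7, 1), (7, 2), (7, 3), (8, 0), (8, 1), (8, 2), (8, 3), (15, 0), (15, 1), (15, 2), (15, 3)]
Holes: [(0, 0), (0, 1), (0, 2), (0, 3), (7, 0), (7, 1), (7, 2), (7, 3), (8, 0), (8, 1), (8, 2), (8, 3), (15, 0), (15, 1), (15, 2), (15, 3)]

Answer: no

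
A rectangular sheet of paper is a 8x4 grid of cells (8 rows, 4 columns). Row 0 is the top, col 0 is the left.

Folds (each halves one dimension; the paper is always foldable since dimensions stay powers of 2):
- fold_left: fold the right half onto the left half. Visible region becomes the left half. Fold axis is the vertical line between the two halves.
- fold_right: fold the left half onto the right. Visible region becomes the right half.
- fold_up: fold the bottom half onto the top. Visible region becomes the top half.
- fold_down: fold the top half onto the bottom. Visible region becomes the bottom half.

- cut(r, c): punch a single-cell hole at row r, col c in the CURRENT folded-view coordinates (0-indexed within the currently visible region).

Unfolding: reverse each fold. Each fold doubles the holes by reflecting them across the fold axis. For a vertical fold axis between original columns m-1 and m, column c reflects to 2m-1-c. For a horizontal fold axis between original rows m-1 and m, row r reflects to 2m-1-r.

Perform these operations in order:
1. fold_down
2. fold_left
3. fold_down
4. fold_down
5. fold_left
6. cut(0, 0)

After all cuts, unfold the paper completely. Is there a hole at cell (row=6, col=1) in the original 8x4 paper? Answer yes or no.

Answer: yes

Derivation:
Op 1 fold_down: fold axis h@4; visible region now rows[4,8) x cols[0,4) = 4x4
Op 2 fold_left: fold axis v@2; visible region now rows[4,8) x cols[0,2) = 4x2
Op 3 fold_down: fold axis h@6; visible region now rows[6,8) x cols[0,2) = 2x2
Op 4 fold_down: fold axis h@7; visible region now rows[7,8) x cols[0,2) = 1x2
Op 5 fold_left: fold axis v@1; visible region now rows[7,8) x cols[0,1) = 1x1
Op 6 cut(0, 0): punch at orig (7,0); cuts so far [(7, 0)]; region rows[7,8) x cols[0,1) = 1x1
Unfold 1 (reflect across v@1): 2 holes -> [(7, 0), (7, 1)]
Unfold 2 (reflect across h@7): 4 holes -> [(6, 0), (6, 1), (7, 0), (7, 1)]
Unfold 3 (reflect across h@6): 8 holes -> [(4, 0), (4, 1), (5, 0), (5, 1), (6, 0), (6, 1), (7, 0), (7, 1)]
Unfold 4 (reflect across v@2): 16 holes -> [(4, 0), (4, 1), (4, 2), (4, 3), (5, 0), (5, 1), (5, 2), (5, 3), (6, 0), (6, 1), (6, 2), (6, 3), (7, 0), (7, 1), (7, 2), (7, 3)]
Unfold 5 (reflect across h@4): 32 holes -> [(0, 0), (0, 1), (0, 2), (0, 3), (1, 0), (1, 1), (1, 2), (1, 3), (2, 0), (2, 1), (2, 2), (2, 3), (3, 0), (3, 1), (3, 2), (3, 3), (4, 0), (4, 1), (4, 2), (4, 3), (5, 0), (5, 1), (5, 2), (5, 3), (6, 0), (6, 1), (6, 2), (6, 3), (7, 0), (7, 1), (7, 2), (7, 3)]
Holes: [(0, 0), (0, 1), (0, 2), (0, 3), (1, 0), (1, 1), (1, 2), (1, 3), (2, 0), (2, 1), (2, 2), (2, 3), (3, 0), (3, 1), (3, 2), (3, 3), (4, 0), (4, 1), (4, 2), (4, 3), (5, 0), (5, 1), (5, 2), (5, 3), (6, 0), (6, 1), (6, 2), (6, 3), (7, 0), (7, 1), (7, 2), (7, 3)]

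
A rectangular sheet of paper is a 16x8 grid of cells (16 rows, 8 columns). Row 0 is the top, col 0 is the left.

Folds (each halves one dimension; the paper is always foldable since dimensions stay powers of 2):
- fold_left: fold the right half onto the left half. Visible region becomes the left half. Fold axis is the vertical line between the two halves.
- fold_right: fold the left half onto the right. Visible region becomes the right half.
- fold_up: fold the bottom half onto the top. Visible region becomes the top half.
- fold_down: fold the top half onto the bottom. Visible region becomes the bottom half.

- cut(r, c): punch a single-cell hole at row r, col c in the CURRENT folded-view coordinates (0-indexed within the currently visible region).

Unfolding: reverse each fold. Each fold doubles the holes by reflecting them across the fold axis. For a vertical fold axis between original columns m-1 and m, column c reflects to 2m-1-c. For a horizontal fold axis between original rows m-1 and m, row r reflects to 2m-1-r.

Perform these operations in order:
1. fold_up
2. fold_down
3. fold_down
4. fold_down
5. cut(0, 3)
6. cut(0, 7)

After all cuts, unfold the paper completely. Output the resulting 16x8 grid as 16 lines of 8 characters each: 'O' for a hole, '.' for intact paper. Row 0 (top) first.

Op 1 fold_up: fold axis h@8; visible region now rows[0,8) x cols[0,8) = 8x8
Op 2 fold_down: fold axis h@4; visible region now rows[4,8) x cols[0,8) = 4x8
Op 3 fold_down: fold axis h@6; visible region now rows[6,8) x cols[0,8) = 2x8
Op 4 fold_down: fold axis h@7; visible region now rows[7,8) x cols[0,8) = 1x8
Op 5 cut(0, 3): punch at orig (7,3); cuts so far [(7, 3)]; region rows[7,8) x cols[0,8) = 1x8
Op 6 cut(0, 7): punch at orig (7,7); cuts so far [(7, 3), (7, 7)]; region rows[7,8) x cols[0,8) = 1x8
Unfold 1 (reflect across h@7): 4 holes -> [(6, 3), (6, 7), (7, 3), (7, 7)]
Unfold 2 (reflect across h@6): 8 holes -> [(4, 3), (4, 7), (5, 3), (5, 7), (6, 3), (6, 7), (7, 3), (7, 7)]
Unfold 3 (reflect across h@4): 16 holes -> [(0, 3), (0, 7), (1, 3), (1, 7), (2, 3), (2, 7), (3, 3), (3, 7), (4, 3), (4, 7), (5, 3), (5, 7), (6, 3), (6, 7), (7, 3), (7, 7)]
Unfold 4 (reflect across h@8): 32 holes -> [(0, 3), (0, 7), (1, 3), (1, 7), (2, 3), (2, 7), (3, 3), (3, 7), (4, 3), (4, 7), (5, 3), (5, 7), (6, 3), (6, 7), (7, 3), (7, 7), (8, 3), (8, 7), (9, 3), (9, 7), (10, 3), (10, 7), (11, 3), (11, 7), (12, 3), (12, 7), (13, 3), (13, 7), (14, 3), (14, 7), (15, 3), (15, 7)]

Answer: ...O...O
...O...O
...O...O
...O...O
...O...O
...O...O
...O...O
...O...O
...O...O
...O...O
...O...O
...O...O
...O...O
...O...O
...O...O
...O...O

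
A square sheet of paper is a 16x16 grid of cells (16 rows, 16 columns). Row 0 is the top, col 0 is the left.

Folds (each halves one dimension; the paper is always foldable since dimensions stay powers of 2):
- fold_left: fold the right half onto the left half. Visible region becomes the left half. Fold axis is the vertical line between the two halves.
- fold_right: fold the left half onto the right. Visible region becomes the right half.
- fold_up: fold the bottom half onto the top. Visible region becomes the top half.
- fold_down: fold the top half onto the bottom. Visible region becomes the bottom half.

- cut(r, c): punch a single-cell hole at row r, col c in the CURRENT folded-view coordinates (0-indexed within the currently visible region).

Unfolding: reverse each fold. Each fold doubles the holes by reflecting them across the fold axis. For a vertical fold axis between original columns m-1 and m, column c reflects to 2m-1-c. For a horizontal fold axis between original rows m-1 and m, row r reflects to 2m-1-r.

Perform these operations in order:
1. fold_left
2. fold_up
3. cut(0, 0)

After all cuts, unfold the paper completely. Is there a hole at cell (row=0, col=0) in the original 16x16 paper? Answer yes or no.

Answer: yes

Derivation:
Op 1 fold_left: fold axis v@8; visible region now rows[0,16) x cols[0,8) = 16x8
Op 2 fold_up: fold axis h@8; visible region now rows[0,8) x cols[0,8) = 8x8
Op 3 cut(0, 0): punch at orig (0,0); cuts so far [(0, 0)]; region rows[0,8) x cols[0,8) = 8x8
Unfold 1 (reflect across h@8): 2 holes -> [(0, 0), (15, 0)]
Unfold 2 (reflect across v@8): 4 holes -> [(0, 0), (0, 15), (15, 0), (15, 15)]
Holes: [(0, 0), (0, 15), (15, 0), (15, 15)]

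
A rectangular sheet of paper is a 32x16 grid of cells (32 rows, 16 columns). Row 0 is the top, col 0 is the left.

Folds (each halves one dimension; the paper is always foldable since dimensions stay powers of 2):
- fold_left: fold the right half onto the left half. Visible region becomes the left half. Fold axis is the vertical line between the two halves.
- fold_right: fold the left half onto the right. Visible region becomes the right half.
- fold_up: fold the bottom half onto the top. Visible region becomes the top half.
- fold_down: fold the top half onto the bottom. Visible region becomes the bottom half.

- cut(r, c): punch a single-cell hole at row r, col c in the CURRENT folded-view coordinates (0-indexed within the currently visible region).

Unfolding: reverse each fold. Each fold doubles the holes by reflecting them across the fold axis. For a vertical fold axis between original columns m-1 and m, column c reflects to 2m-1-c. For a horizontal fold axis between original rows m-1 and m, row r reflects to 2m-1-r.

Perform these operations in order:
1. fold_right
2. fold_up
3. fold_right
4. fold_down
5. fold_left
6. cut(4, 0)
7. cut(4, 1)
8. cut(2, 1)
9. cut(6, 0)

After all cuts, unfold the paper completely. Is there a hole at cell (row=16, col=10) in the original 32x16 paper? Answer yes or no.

Answer: no

Derivation:
Op 1 fold_right: fold axis v@8; visible region now rows[0,32) x cols[8,16) = 32x8
Op 2 fold_up: fold axis h@16; visible region now rows[0,16) x cols[8,16) = 16x8
Op 3 fold_right: fold axis v@12; visible region now rows[0,16) x cols[12,16) = 16x4
Op 4 fold_down: fold axis h@8; visible region now rows[8,16) x cols[12,16) = 8x4
Op 5 fold_left: fold axis v@14; visible region now rows[8,16) x cols[12,14) = 8x2
Op 6 cut(4, 0): punch at orig (12,12); cuts so far [(12, 12)]; region rows[8,16) x cols[12,14) = 8x2
Op 7 cut(4, 1): punch at orig (12,13); cuts so far [(12, 12), (12, 13)]; region rows[8,16) x cols[12,14) = 8x2
Op 8 cut(2, 1): punch at orig (10,13); cuts so far [(10, 13), (12, 12), (12, 13)]; region rows[8,16) x cols[12,14) = 8x2
Op 9 cut(6, 0): punch at orig (14,12); cuts so far [(10, 13), (12, 12), (12, 13), (14, 12)]; region rows[8,16) x cols[12,14) = 8x2
Unfold 1 (reflect across v@14): 8 holes -> [(10, 13), (10, 14), (12, 12), (12, 13), (12, 14), (12, 15), (14, 12), (14, 15)]
Unfold 2 (reflect across h@8): 16 holes -> [(1, 12), (1, 15), (3, 12), (3, 13), (3, 14), (3, 15), (5, 13), (5, 14), (10, 13), (10, 14), (12, 12), (12, 13), (12, 14), (12, 15), (14, 12), (14, 15)]
Unfold 3 (reflect across v@12): 32 holes -> [(1, 8), (1, 11), (1, 12), (1, 15), (3, 8), (3, 9), (3, 10), (3, 11), (3, 12), (3, 13), (3, 14), (3, 15), (5, 9), (5, 10), (5, 13), (5, 14), (10, 9), (10, 10), (10, 13), (10, 14), (12, 8), (12, 9), (12, 10), (12, 11), (12, 12), (12, 13), (12, 14), (12, 15), (14, 8), (14, 11), (14, 12), (14, 15)]
Unfold 4 (reflect across h@16): 64 holes -> [(1, 8), (1, 11), (1, 12), (1, 15), (3, 8), (3, 9), (3, 10), (3, 11), (3, 12), (3, 13), (3, 14), (3, 15), (5, 9), (5, 10), (5, 13), (5, 14), (10, 9), (10, 10), (10, 13), (10, 14), (12, 8), (12, 9), (12, 10), (12, 11), (12, 12), (12, 13), (12, 14), (12, 15), (14, 8), (14, 11), (14, 12), (14, 15), (17, 8), (17, 11), (17, 12), (17, 15), (19, 8), (19, 9), (19, 10), (19, 11), (19, 12), (19, 13), (19, 14), (19, 15), (21, 9), (21, 10), (21, 13), (21, 14), (26, 9), (26, 10), (26, 13), (26, 14), (28, 8), (28, 9), (28, 10), (28, 11), (28, 12), (28, 13), (28, 14), (28, 15), (30, 8), (30, 11), (30, 12), (30, 15)]
Unfold 5 (reflect across v@8): 128 holes -> [(1, 0), (1, 3), (1, 4), (1, 7), (1, 8), (1, 11), (1, 12), (1, 15), (3, 0), (3, 1), (3, 2), (3, 3), (3, 4), (3, 5), (3, 6), (3, 7), (3, 8), (3, 9), (3, 10), (3, 11), (3, 12), (3, 13), (3, 14), (3, 15), (5, 1), (5, 2), (5, 5), (5, 6), (5, 9), (5, 10), (5, 13), (5, 14), (10, 1), (10, 2), (10, 5), (10, 6), (10, 9), (10, 10), (10, 13), (10, 14), (12, 0), (12, 1), (12, 2), (12, 3), (12, 4), (12, 5), (12, 6), (12, 7), (12, 8), (12, 9), (12, 10), (12, 11), (12, 12), (12, 13), (12, 14), (12, 15), (14, 0), (14, 3), (14, 4), (14, 7), (14, 8), (14, 11), (14, 12), (14, 15), (17, 0), (17, 3), (17, 4), (17, 7), (17, 8), (17, 11), (17, 12), (17, 15), (19, 0), (19, 1), (19, 2), (19, 3), (19, 4), (19, 5), (19, 6), (19, 7), (19, 8), (19, 9), (19, 10), (19, 11), (19, 12), (19, 13), (19, 14), (19, 15), (21, 1), (21, 2), (21, 5), (21, 6), (21, 9), (21, 10), (21, 13), (21, 14), (26, 1), (26, 2), (26, 5), (26, 6), (26, 9), (26, 10), (26, 13), (26, 14), (28, 0), (28, 1), (28, 2), (28, 3), (28, 4), (28, 5), (28, 6), (28, 7), (28, 8), (28, 9), (28, 10), (28, 11), (28, 12), (28, 13), (28, 14), (28, 15), (30, 0), (30, 3), (30, 4), (30, 7), (30, 8), (30, 11), (30, 12), (30, 15)]
Holes: [(1, 0), (1, 3), (1, 4), (1, 7), (1, 8), (1, 11), (1, 12), (1, 15), (3, 0), (3, 1), (3, 2), (3, 3), (3, 4), (3, 5), (3, 6), (3, 7), (3, 8), (3, 9), (3, 10), (3, 11), (3, 12), (3, 13), (3, 14), (3, 15), (5, 1), (5, 2), (5, 5), (5, 6), (5, 9), (5, 10), (5, 13), (5, 14), (10, 1), (10, 2), (10, 5), (10, 6), (10, 9), (10, 10), (10, 13), (10, 14), (12, 0), (12, 1), (12, 2), (12, 3), (12, 4), (12, 5), (12, 6), (12, 7), (12, 8), (12, 9), (12, 10), (12, 11), (12, 12), (12, 13), (12, 14), (12, 15), (14, 0), (14, 3), (14, 4), (14, 7), (14, 8), (14, 11), (14, 12), (14, 15), (17, 0), (17, 3), (17, 4), (17, 7), (17, 8), (17, 11), (17, 12), (17, 15), (19, 0), (19, 1), (19, 2), (19, 3), (19, 4), (19, 5), (19, 6), (19, 7), (19, 8), (19, 9), (19, 10), (19, 11), (19, 12), (19, 13), (19, 14), (19, 15), (21, 1), (21, 2), (21, 5), (21, 6), (21, 9), (21, 10), (21, 13), (21, 14), (26, 1), (26, 2), (26, 5), (26, 6), (26, 9), (26, 10), (26, 13), (26, 14), (28, 0), (28, 1), (28, 2), (28, 3), (28, 4), (28, 5), (28, 6), (28, 7), (28, 8), (28, 9), (28, 10), (28, 11), (28, 12), (28, 13), (28, 14), (28, 15), (30, 0), (30, 3), (30, 4), (30, 7), (30, 8), (30, 11), (30, 12), (30, 15)]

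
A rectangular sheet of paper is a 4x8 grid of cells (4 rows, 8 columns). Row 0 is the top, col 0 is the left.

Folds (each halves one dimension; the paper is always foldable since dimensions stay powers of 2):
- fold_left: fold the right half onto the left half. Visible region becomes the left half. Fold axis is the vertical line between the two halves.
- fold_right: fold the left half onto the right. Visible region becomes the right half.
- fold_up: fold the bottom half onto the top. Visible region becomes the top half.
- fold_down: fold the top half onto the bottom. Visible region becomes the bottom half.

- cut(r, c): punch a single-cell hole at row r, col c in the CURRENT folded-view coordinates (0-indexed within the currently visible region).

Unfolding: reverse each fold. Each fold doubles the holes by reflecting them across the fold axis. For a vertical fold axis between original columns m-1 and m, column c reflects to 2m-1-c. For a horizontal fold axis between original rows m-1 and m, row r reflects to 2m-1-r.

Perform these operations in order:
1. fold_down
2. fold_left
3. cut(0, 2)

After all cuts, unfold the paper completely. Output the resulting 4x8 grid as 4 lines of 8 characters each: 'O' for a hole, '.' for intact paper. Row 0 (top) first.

Answer: ........
..O..O..
..O..O..
........

Derivation:
Op 1 fold_down: fold axis h@2; visible region now rows[2,4) x cols[0,8) = 2x8
Op 2 fold_left: fold axis v@4; visible region now rows[2,4) x cols[0,4) = 2x4
Op 3 cut(0, 2): punch at orig (2,2); cuts so far [(2, 2)]; region rows[2,4) x cols[0,4) = 2x4
Unfold 1 (reflect across v@4): 2 holes -> [(2, 2), (2, 5)]
Unfold 2 (reflect across h@2): 4 holes -> [(1, 2), (1, 5), (2, 2), (2, 5)]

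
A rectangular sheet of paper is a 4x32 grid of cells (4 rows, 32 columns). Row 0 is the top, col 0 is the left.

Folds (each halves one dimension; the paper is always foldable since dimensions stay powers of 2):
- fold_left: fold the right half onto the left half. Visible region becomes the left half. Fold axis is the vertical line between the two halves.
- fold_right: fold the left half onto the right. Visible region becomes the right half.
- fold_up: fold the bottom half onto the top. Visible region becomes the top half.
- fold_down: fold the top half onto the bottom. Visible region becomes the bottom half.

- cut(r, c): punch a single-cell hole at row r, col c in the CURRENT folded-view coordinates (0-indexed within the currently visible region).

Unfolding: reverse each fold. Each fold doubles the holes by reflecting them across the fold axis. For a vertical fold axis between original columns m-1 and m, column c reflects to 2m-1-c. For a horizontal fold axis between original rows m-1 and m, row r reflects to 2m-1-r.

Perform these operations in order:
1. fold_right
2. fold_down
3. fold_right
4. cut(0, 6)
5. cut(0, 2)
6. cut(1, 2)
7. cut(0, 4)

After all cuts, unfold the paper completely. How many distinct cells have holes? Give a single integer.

Op 1 fold_right: fold axis v@16; visible region now rows[0,4) x cols[16,32) = 4x16
Op 2 fold_down: fold axis h@2; visible region now rows[2,4) x cols[16,32) = 2x16
Op 3 fold_right: fold axis v@24; visible region now rows[2,4) x cols[24,32) = 2x8
Op 4 cut(0, 6): punch at orig (2,30); cuts so far [(2, 30)]; region rows[2,4) x cols[24,32) = 2x8
Op 5 cut(0, 2): punch at orig (2,26); cuts so far [(2, 26), (2, 30)]; region rows[2,4) x cols[24,32) = 2x8
Op 6 cut(1, 2): punch at orig (3,26); cuts so far [(2, 26), (2, 30), (3, 26)]; region rows[2,4) x cols[24,32) = 2x8
Op 7 cut(0, 4): punch at orig (2,28); cuts so far [(2, 26), (2, 28), (2, 30), (3, 26)]; region rows[2,4) x cols[24,32) = 2x8
Unfold 1 (reflect across v@24): 8 holes -> [(2, 17), (2, 19), (2, 21), (2, 26), (2, 28), (2, 30), (3, 21), (3, 26)]
Unfold 2 (reflect across h@2): 16 holes -> [(0, 21), (0, 26), (1, 17), (1, 19), (1, 21), (1, 26), (1, 28), (1, 30), (2, 17), (2, 19), (2, 21), (2, 26), (2, 28), (2, 30), (3, 21), (3, 26)]
Unfold 3 (reflect across v@16): 32 holes -> [(0, 5), (0, 10), (0, 21), (0, 26), (1, 1), (1, 3), (1, 5), (1, 10), (1, 12), (1, 14), (1, 17), (1, 19), (1, 21), (1, 26), (1, 28), (1, 30), (2, 1), (2, 3), (2, 5), (2, 10), (2, 12), (2, 14), (2, 17), (2, 19), (2, 21), (2, 26), (2, 28), (2, 30), (3, 5), (3, 10), (3, 21), (3, 26)]

Answer: 32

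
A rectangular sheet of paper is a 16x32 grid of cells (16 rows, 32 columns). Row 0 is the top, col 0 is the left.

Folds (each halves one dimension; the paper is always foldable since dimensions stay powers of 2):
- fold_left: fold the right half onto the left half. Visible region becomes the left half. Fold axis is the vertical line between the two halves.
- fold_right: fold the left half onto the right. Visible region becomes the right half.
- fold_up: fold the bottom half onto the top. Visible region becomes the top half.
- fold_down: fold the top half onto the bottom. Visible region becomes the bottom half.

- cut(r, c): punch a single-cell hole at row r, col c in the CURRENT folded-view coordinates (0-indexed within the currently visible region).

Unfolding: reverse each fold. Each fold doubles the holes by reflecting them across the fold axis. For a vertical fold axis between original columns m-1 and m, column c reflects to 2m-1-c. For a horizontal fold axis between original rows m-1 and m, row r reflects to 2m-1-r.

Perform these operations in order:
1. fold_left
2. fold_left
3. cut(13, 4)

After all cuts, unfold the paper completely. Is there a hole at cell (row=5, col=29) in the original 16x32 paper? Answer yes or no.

Answer: no

Derivation:
Op 1 fold_left: fold axis v@16; visible region now rows[0,16) x cols[0,16) = 16x16
Op 2 fold_left: fold axis v@8; visible region now rows[0,16) x cols[0,8) = 16x8
Op 3 cut(13, 4): punch at orig (13,4); cuts so far [(13, 4)]; region rows[0,16) x cols[0,8) = 16x8
Unfold 1 (reflect across v@8): 2 holes -> [(13, 4), (13, 11)]
Unfold 2 (reflect across v@16): 4 holes -> [(13, 4), (13, 11), (13, 20), (13, 27)]
Holes: [(13, 4), (13, 11), (13, 20), (13, 27)]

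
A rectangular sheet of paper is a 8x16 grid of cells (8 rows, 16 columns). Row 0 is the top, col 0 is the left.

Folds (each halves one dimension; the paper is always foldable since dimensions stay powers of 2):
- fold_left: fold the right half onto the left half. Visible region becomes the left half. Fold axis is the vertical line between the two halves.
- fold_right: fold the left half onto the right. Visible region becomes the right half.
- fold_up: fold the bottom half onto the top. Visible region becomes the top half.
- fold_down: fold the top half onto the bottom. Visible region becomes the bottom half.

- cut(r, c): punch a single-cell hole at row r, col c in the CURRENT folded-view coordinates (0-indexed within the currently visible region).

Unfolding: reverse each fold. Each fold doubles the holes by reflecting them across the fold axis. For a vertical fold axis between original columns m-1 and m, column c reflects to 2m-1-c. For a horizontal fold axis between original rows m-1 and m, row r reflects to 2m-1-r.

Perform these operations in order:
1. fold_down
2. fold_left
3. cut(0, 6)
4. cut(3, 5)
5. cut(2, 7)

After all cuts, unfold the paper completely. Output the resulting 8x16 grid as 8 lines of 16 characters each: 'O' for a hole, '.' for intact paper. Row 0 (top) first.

Answer: .....O....O.....
.......OO.......
................
......O..O......
......O..O......
................
.......OO.......
.....O....O.....

Derivation:
Op 1 fold_down: fold axis h@4; visible region now rows[4,8) x cols[0,16) = 4x16
Op 2 fold_left: fold axis v@8; visible region now rows[4,8) x cols[0,8) = 4x8
Op 3 cut(0, 6): punch at orig (4,6); cuts so far [(4, 6)]; region rows[4,8) x cols[0,8) = 4x8
Op 4 cut(3, 5): punch at orig (7,5); cuts so far [(4, 6), (7, 5)]; region rows[4,8) x cols[0,8) = 4x8
Op 5 cut(2, 7): punch at orig (6,7); cuts so far [(4, 6), (6, 7), (7, 5)]; region rows[4,8) x cols[0,8) = 4x8
Unfold 1 (reflect across v@8): 6 holes -> [(4, 6), (4, 9), (6, 7), (6, 8), (7, 5), (7, 10)]
Unfold 2 (reflect across h@4): 12 holes -> [(0, 5), (0, 10), (1, 7), (1, 8), (3, 6), (3, 9), (4, 6), (4, 9), (6, 7), (6, 8), (7, 5), (7, 10)]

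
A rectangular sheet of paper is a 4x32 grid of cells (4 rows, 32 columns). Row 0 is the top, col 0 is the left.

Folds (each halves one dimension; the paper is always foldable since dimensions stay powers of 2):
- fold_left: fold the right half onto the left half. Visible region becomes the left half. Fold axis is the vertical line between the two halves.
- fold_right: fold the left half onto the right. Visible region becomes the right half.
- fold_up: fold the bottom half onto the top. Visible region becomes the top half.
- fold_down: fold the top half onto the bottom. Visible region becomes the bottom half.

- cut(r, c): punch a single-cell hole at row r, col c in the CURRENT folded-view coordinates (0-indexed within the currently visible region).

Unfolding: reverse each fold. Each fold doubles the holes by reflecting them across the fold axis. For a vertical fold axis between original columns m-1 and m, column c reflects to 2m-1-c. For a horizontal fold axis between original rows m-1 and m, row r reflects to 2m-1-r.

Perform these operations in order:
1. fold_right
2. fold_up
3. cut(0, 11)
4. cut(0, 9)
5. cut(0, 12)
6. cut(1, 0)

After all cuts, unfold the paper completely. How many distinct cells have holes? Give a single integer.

Answer: 16

Derivation:
Op 1 fold_right: fold axis v@16; visible region now rows[0,4) x cols[16,32) = 4x16
Op 2 fold_up: fold axis h@2; visible region now rows[0,2) x cols[16,32) = 2x16
Op 3 cut(0, 11): punch at orig (0,27); cuts so far [(0, 27)]; region rows[0,2) x cols[16,32) = 2x16
Op 4 cut(0, 9): punch at orig (0,25); cuts so far [(0, 25), (0, 27)]; region rows[0,2) x cols[16,32) = 2x16
Op 5 cut(0, 12): punch at orig (0,28); cuts so far [(0, 25), (0, 27), (0, 28)]; region rows[0,2) x cols[16,32) = 2x16
Op 6 cut(1, 0): punch at orig (1,16); cuts so far [(0, 25), (0, 27), (0, 28), (1, 16)]; region rows[0,2) x cols[16,32) = 2x16
Unfold 1 (reflect across h@2): 8 holes -> [(0, 25), (0, 27), (0, 28), (1, 16), (2, 16), (3, 25), (3, 27), (3, 28)]
Unfold 2 (reflect across v@16): 16 holes -> [(0, 3), (0, 4), (0, 6), (0, 25), (0, 27), (0, 28), (1, 15), (1, 16), (2, 15), (2, 16), (3, 3), (3, 4), (3, 6), (3, 25), (3, 27), (3, 28)]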